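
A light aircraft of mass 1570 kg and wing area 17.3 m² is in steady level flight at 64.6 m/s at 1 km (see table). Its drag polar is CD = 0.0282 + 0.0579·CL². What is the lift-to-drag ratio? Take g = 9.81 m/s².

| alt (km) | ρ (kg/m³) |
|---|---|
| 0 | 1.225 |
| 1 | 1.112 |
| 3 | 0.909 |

L/D = 10.4

At 1 km, from the table: ρ = 1.112 kg/m³.
In steady level flight, lift balances weight: W = mg = 1570 × 9.81 = 15402 N.
Dynamic pressure q = 0.5 × 1.112 × 64.6² = 2320 Pa.
CL = W/(q·S) = 15402 / (2320 × 17.3) = 0.3837.
CD = 0.0282 + 0.0579 × 0.3837² = 0.03672.
L/D = CL/CD = 0.3837 / 0.03672 = 10.4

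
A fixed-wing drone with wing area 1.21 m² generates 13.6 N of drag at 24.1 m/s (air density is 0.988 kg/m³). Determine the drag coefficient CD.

From D = ½ρv²S·CD, rearranging gives CD = 2D/(ρv²S).
CD = 2 × 13.6 / (0.988 × 24.1² × 1.21) = 0.0392

CD = 0.0392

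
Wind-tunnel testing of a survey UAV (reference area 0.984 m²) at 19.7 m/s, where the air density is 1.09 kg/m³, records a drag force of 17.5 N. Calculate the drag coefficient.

CD = 0.0841

From D = ½ρv²S·CD, rearranging gives CD = 2D/(ρv²S).
CD = 2 × 17.5 / (1.09 × 19.7² × 0.984) = 0.0841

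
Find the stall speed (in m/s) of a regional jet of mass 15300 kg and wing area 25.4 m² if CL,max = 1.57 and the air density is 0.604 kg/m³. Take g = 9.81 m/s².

At stall, lift equals weight: L = W = m·g = 15300 × 9.81 = 1.501×10^5 N.
From L = ½ρV²S·CL,max = W: V_stall = √(2W/(ρSCL,max)) = √(2·1.501×10^5/(0.604·25.4·1.57))
V_stall = √12460 = 112 m/s

V_stall = 112 m/s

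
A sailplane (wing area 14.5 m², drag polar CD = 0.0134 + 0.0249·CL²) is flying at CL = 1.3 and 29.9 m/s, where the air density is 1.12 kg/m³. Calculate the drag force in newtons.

CD = 0.0134 + 0.0249 × 1.3² = 0.05548
D = ½ρv²S·CD = ½ × 1.12 × 29.9² × 14.5 × 0.05548 = 403 N

D = 403 N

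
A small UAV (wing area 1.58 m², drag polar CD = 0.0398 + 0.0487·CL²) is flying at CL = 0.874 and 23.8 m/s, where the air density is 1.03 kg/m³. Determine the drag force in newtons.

CD = 0.0398 + 0.0487 × 0.874² = 0.077
D = ½ρv²S·CD = ½ × 1.03 × 23.8² × 1.58 × 0.077 = 35.5 N

D = 35.5 N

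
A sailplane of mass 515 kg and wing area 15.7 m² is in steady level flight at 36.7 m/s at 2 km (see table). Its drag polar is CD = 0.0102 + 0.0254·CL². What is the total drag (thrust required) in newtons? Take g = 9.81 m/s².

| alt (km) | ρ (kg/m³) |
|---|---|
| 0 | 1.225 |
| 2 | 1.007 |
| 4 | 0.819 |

At 2 km, from the table: ρ = 1.007 kg/m³.
Level flight ⇒ L = W = m·g = 515 × 9.81 = 5052.2 N.
q = ½ρv² = ½ × 1.007 × 36.7² = 678.2 Pa.
CL = 2W/(ρv²S) = 2×5052.2/(1.007×36.7²×15.7) = 0.4745.
CD = 0.0102 + 0.0254 × 0.4745² = 0.01592.
D = q·S·CD = 678.2 × 15.7 × 0.01592 = 169.5 N

D = 169 N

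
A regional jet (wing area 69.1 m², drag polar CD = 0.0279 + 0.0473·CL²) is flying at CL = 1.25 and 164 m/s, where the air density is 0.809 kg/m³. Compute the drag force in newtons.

D = 76500 N

CD = 0.0279 + 0.0473 × 1.25² = 0.1018
D = ½ρv²S·CD = ½ × 0.809 × 164² × 69.1 × 0.1018 = 76500 N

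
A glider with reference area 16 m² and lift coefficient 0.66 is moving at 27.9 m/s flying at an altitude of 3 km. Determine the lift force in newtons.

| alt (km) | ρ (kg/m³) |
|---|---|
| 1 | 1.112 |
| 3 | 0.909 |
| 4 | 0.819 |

L = 3740 N

At 3 km, from the table: ρ = 0.909 kg/m³.
L = ½ρv²S·CL = ½ × 0.909 × 27.9² × 16 × 0.66 = 3740 N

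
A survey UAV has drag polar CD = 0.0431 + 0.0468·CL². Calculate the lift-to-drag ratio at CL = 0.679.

CD = 0.0431 + 0.0468 × 0.679² = 0.06468
L/D = CL/CD = 0.679 / 0.06468 = 10.5

L/D = 10.5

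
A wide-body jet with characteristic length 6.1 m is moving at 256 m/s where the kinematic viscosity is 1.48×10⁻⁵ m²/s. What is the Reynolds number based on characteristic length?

Re = v·c/ν = 256 × 6.1 / (1.48×10⁻⁵) = 1.06×10^8

Re = 1.06×10^8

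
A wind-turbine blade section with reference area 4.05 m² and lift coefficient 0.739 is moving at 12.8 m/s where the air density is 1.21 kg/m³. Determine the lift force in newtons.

L = 297 N

L = ½ρv²S·CL = ½ × 1.21 × 12.8² × 4.05 × 0.739 = 297 N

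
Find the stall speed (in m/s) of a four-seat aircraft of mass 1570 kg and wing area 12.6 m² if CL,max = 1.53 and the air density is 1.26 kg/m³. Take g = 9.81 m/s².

V_stall = 35.6 m/s

Weight W = mg = 1570 × 9.81 = 15400 N.
V_stall = √(2W/(ρ·S·CL,max)) = √(2 × 15400 / (1.26 × 12.6 × 1.53))
V_stall = √1268 = 35.6 m/s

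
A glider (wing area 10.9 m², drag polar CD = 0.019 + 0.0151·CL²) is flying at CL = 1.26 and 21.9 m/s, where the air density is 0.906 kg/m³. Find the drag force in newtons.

D = 102 N

CD = 0.019 + 0.0151 × 1.26² = 0.04297
D = ½ρv²S·CD = ½ × 0.906 × 21.9² × 10.9 × 0.04297 = 102 N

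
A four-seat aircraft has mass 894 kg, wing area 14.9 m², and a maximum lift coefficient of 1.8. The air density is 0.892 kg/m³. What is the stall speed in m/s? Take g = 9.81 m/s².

V_stall = 27.1 m/s

Stall occurs when L = W at CL,max. W = mg = 894 × 9.81 = 8770 N.
From L = ½ρV²S·CL,max = W: V_stall = √(2W/(ρSCL,max)) = √(2·8770/(0.892·14.9·1.8))
V_stall = √733.2 = 27.1 m/s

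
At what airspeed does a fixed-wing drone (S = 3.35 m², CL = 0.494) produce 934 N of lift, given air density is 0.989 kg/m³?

v = 33.8 m/s

L = ½ρv²S·CL ⇒ v = √(2L/(ρ·S·CL))
v = √(2 × 934 / (0.989 × 3.35 × 0.494)) = √1141 = 33.8 m/s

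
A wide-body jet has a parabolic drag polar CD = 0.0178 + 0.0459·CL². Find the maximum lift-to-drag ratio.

For CD = CD0 + K·CL², (L/D)max occurs at CL* = √(CD0/K) and equals 1/(2√(K·CD0)).
(L/D)max = 1/(2√(0.0459 × 0.0178)) = 1/(2 × 0.02858) = 17.5

(L/D)max = 17.5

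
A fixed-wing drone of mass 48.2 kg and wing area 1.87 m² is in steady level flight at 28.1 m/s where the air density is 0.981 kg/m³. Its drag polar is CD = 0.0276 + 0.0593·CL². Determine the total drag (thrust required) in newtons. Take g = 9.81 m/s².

D = 38.3 N

Weight W = mg = 48.2 × 9.81 = 472.84 N; in level flight L = W.
q = ½ρv² = ½ × 0.981 × 28.1² = 387.3 Pa.
CL = W/(q·S) = 472.84 / (387.3 × 1.87) = 0.6529.
CD = 0.0276 + 0.0593 × 0.6529² = 0.05288.
D = q·S·CD = 387.3 × 1.87 × 0.05288 = 38.3 N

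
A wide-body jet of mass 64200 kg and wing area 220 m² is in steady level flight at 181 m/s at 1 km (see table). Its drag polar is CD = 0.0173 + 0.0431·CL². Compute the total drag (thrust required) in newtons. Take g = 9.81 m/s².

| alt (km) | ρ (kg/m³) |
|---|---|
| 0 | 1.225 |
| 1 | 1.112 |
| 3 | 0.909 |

At 1 km, from the table: ρ = 1.112 kg/m³.
Weight W = mg = 64200 × 9.81 = 6.298×10^5 N; in level flight L = W.
q = ½ρv² = ½ × 1.112 × 181² = 18220 Pa.
CL = W/(q·S) = 6.298×10^5 / (18220 × 220) = 0.1572.
CD = 0.0173 + 0.0431 × 0.1572² = 0.01836.
D = q·S·CD = 18220 × 220 × 0.01836 = 73590 N

D = 73600 N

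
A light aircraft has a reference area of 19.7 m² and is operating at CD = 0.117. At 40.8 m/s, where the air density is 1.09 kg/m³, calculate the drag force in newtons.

D = ½ρv²S·CD = ½ × 1.09 × 40.8² × 19.7 × 0.117 = 2090 N

D = 2090 N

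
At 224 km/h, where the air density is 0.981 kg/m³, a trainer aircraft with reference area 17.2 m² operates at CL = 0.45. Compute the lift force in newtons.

Convert speed: v = 224 km/h ÷ 3.6 = 62.22 m/s.
L = ½ρv²S·CL = ½ × 0.981 × 62.22² × 17.2 × 0.45 = 14700 N ≈ 14.7 kN

L = 14700 N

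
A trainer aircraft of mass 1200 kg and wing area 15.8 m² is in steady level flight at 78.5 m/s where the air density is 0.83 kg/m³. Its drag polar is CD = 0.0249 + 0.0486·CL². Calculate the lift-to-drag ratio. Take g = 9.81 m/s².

L/D = 10

Level flight ⇒ L = W = m·g = 1200 × 9.81 = 11772 N.
q = ½ρv² = ½ × 0.83 × 78.5² = 2557 Pa.
CL = W/(q·S) = 11772 / (2557 × 15.8) = 0.2913.
CD = 0.0249 + 0.0486 × 0.2913² = 0.02903.
L/D = CL/CD = 0.2913 / 0.02903 = 10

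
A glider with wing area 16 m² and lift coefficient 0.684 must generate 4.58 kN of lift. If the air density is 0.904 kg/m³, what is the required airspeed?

L = ½ρv²S·CL ⇒ v = √(2L/(ρ·S·CL))
v = √(2 × 4580 / (0.904 × 16 × 0.684)) = √925.9 = 30.4 m/s

v = 30.4 m/s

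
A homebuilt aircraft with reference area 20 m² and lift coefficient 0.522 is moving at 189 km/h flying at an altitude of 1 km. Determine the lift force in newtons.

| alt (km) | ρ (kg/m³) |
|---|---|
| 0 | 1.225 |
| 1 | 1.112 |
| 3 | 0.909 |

At 1 km, from the table: ρ = 1.112 kg/m³.
Convert speed: v = 189 km/h ÷ 3.6 = 52.5 m/s.
L = ½ρv²S·CL = ½ × 1.112 × 52.5² × 20 × 0.522 = 16000 N ≈ 16 kN

L = 16000 N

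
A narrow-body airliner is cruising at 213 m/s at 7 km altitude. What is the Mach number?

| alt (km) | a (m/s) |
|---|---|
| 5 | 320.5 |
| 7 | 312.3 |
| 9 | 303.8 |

M = 0.682

At 7 km, from the table: a = 312.3 m/s.
M = v/a = 213 / 312.3 = 0.682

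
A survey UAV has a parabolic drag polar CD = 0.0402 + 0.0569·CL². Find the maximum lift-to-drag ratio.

(L/D)max = 10.5

For CD = CD0 + K·CL², (L/D)max occurs at CL* = √(CD0/K) and equals 1/(2√(K·CD0)).
(L/D)max = 1/(2√(0.0569 × 0.0402)) = 1/(2 × 0.04783) = 10.5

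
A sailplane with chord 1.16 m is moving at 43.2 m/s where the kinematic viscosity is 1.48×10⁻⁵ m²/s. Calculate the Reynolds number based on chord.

Re = 3.39×10^6

Re = v·c/ν = 43.2 × 1.16 / (1.48×10⁻⁵) = 3.39×10^6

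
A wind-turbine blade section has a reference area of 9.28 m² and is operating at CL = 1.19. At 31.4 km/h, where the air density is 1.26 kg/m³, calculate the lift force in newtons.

L = 529 N

Convert speed: v = 31.4 km/h ÷ 3.6 = 8.722 m/s.
Dynamic pressure q = ½ρv² = ½ × 1.26 × 8.722² = 47.93 Pa.
L = q·S·CL = 47.93 × 9.28 × 1.19 = 529 N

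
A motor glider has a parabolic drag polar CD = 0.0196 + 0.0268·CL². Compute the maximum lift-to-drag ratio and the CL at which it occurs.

(L/D)max = 21.8, at CL = 0.855

For CD = CD0 + K·CL², (L/D)max occurs at CL* = √(CD0/K) and equals 1/(2√(K·CD0)).
(L/D)max = 1/(2√(0.0268 × 0.0196)) = 1/(2 × 0.02292) = 21.8
CL* = √(0.0196/0.0268) = 0.855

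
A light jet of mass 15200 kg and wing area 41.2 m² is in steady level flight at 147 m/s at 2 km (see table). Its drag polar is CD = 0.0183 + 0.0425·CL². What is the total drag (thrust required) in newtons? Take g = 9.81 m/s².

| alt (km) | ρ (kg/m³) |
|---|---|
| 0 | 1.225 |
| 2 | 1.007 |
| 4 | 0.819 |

At 2 km, from the table: ρ = 1.007 kg/m³.
In steady level flight, lift balances weight: W = mg = 15200 × 9.81 = 1.4911×10^5 N.
q = ½ρv² = ½ × 1.007 × 147² = 10880 Pa.
Required CL = L/(qS) = 1.4911×10^5/(10880·41.2) = 0.3326.
CD = 0.0183 + 0.0425 × 0.3326² = 0.023.
D = q·S·CD = 10880 × 41.2 × 0.023 = 10310 N

D = 10300 N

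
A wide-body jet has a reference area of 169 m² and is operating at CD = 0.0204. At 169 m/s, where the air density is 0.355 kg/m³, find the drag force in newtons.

D = ½ρv²S·CD = ½ × 0.355 × 169² × 169 × 0.0204 = 17500 N ≈ 17.5 kN

D = 17500 N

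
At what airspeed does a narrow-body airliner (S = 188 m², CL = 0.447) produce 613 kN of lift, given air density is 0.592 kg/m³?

v = 157 m/s

L = ½ρv²S·CL ⇒ v = √(2L/(ρ·S·CL))
v = √(2 × 6.13×10^5 / (0.592 × 188 × 0.447)) = √24640 = 157 m/s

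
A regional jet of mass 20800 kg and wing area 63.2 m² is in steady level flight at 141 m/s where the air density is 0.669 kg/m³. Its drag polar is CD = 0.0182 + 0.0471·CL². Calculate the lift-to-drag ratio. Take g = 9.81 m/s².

In steady level flight, lift balances weight: W = mg = 20800 × 9.81 = 2.0405×10^5 N.
q = ½ρv² = ½ × 0.669 × 141² = 6650 Pa.
CL = 2W/(ρv²S) = 2×2.0405×10^5/(0.669×141²×63.2) = 0.4855.
CD = 0.0182 + 0.0471 × 0.4855² = 0.0293.
L/D = CL/CD = 0.4855 / 0.0293 = 16.6

L/D = 16.6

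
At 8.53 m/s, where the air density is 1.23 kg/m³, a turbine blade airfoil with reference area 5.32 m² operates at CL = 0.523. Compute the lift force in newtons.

L = 125 N

L = ½ρv²S·CL = ½ × 1.23 × 8.53² × 5.32 × 0.523 = 125 N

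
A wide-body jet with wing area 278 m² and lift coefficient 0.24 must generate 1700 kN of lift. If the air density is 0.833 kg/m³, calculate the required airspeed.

L = ½ρv²S·CL ⇒ v = √(2L/(ρ·S·CL))
v = √(2 × 1.7×10^6 / (0.833 × 278 × 0.24)) = √61180 = 247 m/s

v = 247 m/s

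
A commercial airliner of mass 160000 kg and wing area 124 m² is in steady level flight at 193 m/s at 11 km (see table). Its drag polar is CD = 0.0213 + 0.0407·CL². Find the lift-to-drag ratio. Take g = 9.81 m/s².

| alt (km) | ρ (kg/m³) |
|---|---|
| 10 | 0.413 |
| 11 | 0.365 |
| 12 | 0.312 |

At 11 km, from the table: ρ = 0.365 kg/m³.
Weight W = mg = 160000 × 9.81 = 1.5696×10^6 N; in level flight L = W.
Dynamic pressure q = 0.5 × 0.365 × 193² = 6798 Pa.
CL = 2W/(ρv²S) = 2×1.5696×10^6/(0.365×193²×124) = 1.862.
CD = 0.0213 + 0.0407 × 1.862² = 0.1624.
L/D = CL/CD = 1.862 / 0.1624 = 11.5

L/D = 11.5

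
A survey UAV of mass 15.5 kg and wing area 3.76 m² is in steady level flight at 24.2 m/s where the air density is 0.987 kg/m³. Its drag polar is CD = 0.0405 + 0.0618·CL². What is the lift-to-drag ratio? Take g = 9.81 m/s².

In steady level flight, lift balances weight: W = mg = 15.5 × 9.81 = 152.06 N.
Dynamic pressure q = 0.5 × 0.987 × 24.2² = 289 Pa.
Required CL = L/(qS) = 152.06/(289·3.76) = 0.1399.
CD = 0.0405 + 0.0618 × 0.1399² = 0.04171.
L/D = CL/CD = 0.1399 / 0.04171 = 3.35

L/D = 3.35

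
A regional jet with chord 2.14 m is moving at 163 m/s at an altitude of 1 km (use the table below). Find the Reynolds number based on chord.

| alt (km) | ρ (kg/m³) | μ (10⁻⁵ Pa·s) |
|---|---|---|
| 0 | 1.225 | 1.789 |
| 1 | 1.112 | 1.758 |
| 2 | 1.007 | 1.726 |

Re = 2.21×10^7

At 1 km, from the table: ρ = 1.112 kg/m³, μ = 1.758×10⁻⁵ Pa·s.
Re = ρ·v·c/μ = 1.112 × 163 × 2.14 / (1.758×10⁻⁵) = 2.21×10^7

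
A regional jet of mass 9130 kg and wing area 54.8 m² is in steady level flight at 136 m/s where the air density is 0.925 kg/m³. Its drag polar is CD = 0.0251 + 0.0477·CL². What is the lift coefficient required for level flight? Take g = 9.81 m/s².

Weight W = mg = 9130 × 9.81 = 89565 N; in level flight L = W.
q = ½ρv² = ½ × 0.925 × 136² = 8554 Pa.
CL = W/(q·S) = 89565 / (8554 × 54.8) = 0.1911.

CL = 0.191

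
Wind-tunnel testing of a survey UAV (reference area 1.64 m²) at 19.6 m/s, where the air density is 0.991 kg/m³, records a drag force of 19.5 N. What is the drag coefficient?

From D = ½ρv²S·CD, rearranging gives CD = 2D/(ρv²S).
CD = 2 × 19.5 / (0.991 × 19.6² × 1.64) = 0.0625

CD = 0.0625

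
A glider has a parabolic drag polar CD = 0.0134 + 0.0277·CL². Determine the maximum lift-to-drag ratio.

For CD = CD0 + K·CL², (L/D)max occurs at CL* = √(CD0/K) and equals 1/(2√(K·CD0)).
(L/D)max = 1/(2√(0.0277 × 0.0134)) = 1/(2 × 0.01927) = 26

(L/D)max = 26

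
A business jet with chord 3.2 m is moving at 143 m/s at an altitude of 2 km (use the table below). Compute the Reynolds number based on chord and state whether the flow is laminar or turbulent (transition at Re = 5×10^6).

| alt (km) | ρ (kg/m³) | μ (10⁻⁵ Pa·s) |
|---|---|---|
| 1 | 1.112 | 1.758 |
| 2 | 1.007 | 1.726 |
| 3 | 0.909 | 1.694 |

At 2 km, from the table: ρ = 1.007 kg/m³, μ = 1.726×10⁻⁵ Pa·s.
Re = ρ·v·c/μ = 1.007 × 143 × 3.2 / (1.726×10⁻⁵) = 2.67×10^7
Since 2.67×10^7 > 5×10^6, the flow is turbulent.

Re = 2.67×10^7 (turbulent)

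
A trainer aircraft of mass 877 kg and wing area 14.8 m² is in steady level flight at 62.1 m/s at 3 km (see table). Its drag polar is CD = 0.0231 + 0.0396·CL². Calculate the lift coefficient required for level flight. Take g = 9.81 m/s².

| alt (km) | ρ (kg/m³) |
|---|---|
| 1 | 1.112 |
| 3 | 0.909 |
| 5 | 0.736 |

CL = 0.332

At 3 km, from the table: ρ = 0.909 kg/m³.
In steady level flight, lift balances weight: W = mg = 877 × 9.81 = 8603.4 N.
Dynamic pressure q = 0.5 × 0.909 × 62.1² = 1753 Pa.
CL = 2W/(ρv²S) = 2×8603.4/(0.909×62.1²×14.8) = 0.3317.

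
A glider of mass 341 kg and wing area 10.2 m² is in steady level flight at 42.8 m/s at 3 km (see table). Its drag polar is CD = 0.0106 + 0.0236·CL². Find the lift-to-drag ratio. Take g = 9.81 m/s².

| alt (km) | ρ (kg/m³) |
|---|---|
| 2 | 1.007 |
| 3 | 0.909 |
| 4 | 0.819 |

L/D = 27.6

At 3 km, from the table: ρ = 0.909 kg/m³.
In steady level flight, lift balances weight: W = mg = 341 × 9.81 = 3345.2 N.
Dynamic pressure q = 0.5 × 0.909 × 42.8² = 832.6 Pa.
CL = 2W/(ρv²S) = 2×3345.2/(0.909×42.8²×10.2) = 0.3939.
CD = 0.0106 + 0.0236 × 0.3939² = 0.01426.
L/D = CL/CD = 0.3939 / 0.01426 = 27.6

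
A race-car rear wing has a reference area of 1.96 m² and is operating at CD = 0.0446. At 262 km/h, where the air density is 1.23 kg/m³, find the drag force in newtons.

Convert speed: v = 262 km/h ÷ 3.6 = 72.78 m/s.
D = ½ρv²S·CD = ½ × 1.23 × 72.78² × 1.96 × 0.0446 = 285 N

D = 285 N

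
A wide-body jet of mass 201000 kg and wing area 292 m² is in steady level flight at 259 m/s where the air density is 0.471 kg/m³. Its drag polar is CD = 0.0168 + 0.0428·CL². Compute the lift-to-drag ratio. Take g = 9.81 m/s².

Level flight ⇒ L = W = m·g = 201000 × 9.81 = 1.9718×10^6 N.
Dynamic pressure q = 0.5 × 0.471 × 259² = 15800 Pa.
Required CL = L/(qS) = 1.9718×10^6/(15800·292) = 0.4275.
CD = 0.0168 + 0.0428 × 0.4275² = 0.02462.
L/D = CL/CD = 0.4275 / 0.02462 = 17.4

L/D = 17.4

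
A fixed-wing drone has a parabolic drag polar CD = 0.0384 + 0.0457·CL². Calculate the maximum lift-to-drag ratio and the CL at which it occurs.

(L/D)max = 11.9, at CL = 0.917

For CD = CD0 + K·CL², (L/D)max occurs at CL* = √(CD0/K) and equals 1/(2√(K·CD0)).
(L/D)max = 1/(2√(0.0457 × 0.0384)) = 1/(2 × 0.04189) = 11.9
CL* = √(0.0384/0.0457) = 0.917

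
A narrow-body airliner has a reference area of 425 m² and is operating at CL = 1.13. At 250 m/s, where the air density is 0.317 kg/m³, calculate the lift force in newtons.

Dynamic pressure q = ½ρv² = ½ × 0.317 × 250² = 9906 Pa.
L = q·S·CL = 9906 × 425 × 1.13 = 4.76×10^6 N ≈ 4760 kN

L = 4.76×10^6 N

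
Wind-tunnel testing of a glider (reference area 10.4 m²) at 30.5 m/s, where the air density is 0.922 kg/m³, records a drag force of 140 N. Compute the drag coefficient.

From D = ½ρv²S·CD, rearranging gives CD = 2D/(ρv²S).
CD = 2 × 140 / (0.922 × 30.5² × 10.4) = 0.0314

CD = 0.0314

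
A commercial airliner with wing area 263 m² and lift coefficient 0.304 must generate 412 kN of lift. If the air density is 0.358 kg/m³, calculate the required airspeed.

v = 170 m/s

L = ½ρv²S·CL ⇒ v = √(2L/(ρ·S·CL))
v = √(2 × 4.12×10^5 / (0.358 × 263 × 0.304)) = √28790 = 170 m/s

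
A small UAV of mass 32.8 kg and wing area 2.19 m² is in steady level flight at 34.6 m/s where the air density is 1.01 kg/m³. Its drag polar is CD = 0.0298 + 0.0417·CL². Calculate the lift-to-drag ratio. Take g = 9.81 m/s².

L/D = 7.53

Weight W = mg = 32.8 × 9.81 = 321.77 N; in level flight L = W.
q = ½ρv² = ½ × 1.01 × 34.6² = 604.6 Pa.
CL = 2W/(ρv²S) = 2×321.77/(1.01×34.6²×2.19) = 0.243.
CD = 0.0298 + 0.0417 × 0.243² = 0.03226.
L/D = CL/CD = 0.243 / 0.03226 = 7.53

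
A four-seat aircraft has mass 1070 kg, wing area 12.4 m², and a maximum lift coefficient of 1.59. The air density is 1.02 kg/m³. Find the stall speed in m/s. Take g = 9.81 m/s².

V_stall = 32.3 m/s

At stall, lift equals weight: L = W = m·g = 1070 × 9.81 = 10500 N.
V_stall = √(2W/(ρ·S·CL,max)) = √(2 × 10500 / (1.02 × 12.4 × 1.59))
V_stall = √1044 = 32.3 m/s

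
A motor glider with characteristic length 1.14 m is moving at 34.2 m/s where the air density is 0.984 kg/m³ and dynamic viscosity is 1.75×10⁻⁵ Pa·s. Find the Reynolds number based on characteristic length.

Re = ρ·v·c/μ = 0.984 × 34.2 × 1.14 / (1.75×10⁻⁵) = 2.19×10^6

Re = 2.19×10^6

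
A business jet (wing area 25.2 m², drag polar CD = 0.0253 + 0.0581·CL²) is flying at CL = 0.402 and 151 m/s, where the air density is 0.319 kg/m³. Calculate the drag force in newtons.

CD = 0.0253 + 0.0581 × 0.402² = 0.03469
D = ½ρv²S·CD = ½ × 0.319 × 151² × 25.2 × 0.03469 = 3180 N

D = 3180 N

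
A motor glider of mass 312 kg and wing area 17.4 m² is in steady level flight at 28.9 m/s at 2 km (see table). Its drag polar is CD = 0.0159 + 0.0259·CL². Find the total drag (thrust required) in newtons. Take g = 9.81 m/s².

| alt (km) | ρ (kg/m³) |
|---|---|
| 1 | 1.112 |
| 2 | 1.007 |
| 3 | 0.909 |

At 2 km, from the table: ρ = 1.007 kg/m³.
Weight W = mg = 312 × 9.81 = 3060.7 N; in level flight L = W.
q = ½ρv² = ½ × 1.007 × 28.9² = 420.5 Pa.
CL = W/(q·S) = 3060.7 / (420.5 × 17.4) = 0.4183.
CD = 0.0159 + 0.0259 × 0.4183² = 0.02043.
D = q·S·CD = 420.5 × 17.4 × 0.02043 = 149.5 N

D = 150 N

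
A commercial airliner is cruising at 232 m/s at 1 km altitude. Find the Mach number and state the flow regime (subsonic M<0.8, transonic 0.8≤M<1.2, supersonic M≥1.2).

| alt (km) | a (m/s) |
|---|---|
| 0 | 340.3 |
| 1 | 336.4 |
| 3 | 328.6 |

M = 0.69 (subsonic)

At 1 km, from the table: a = 336.4 m/s.
M = v/a = 232 / 336.4 = 0.69
M = 0.69 → subsonic.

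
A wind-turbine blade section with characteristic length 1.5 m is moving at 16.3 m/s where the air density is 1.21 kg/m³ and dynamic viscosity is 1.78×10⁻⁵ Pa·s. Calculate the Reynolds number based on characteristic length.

Re = ρ·v·c/μ = 1.21 × 16.3 × 1.5 / (1.78×10⁻⁵) = 1.66×10^6

Re = 1.66×10^6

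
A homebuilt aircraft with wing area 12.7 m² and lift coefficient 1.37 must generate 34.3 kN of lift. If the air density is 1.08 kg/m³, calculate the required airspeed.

L = ½ρv²S·CL ⇒ v = √(2L/(ρ·S·CL))
v = √(2 × 34300 / (1.08 × 12.7 × 1.37)) = √3651 = 60.4 m/s

v = 60.4 m/s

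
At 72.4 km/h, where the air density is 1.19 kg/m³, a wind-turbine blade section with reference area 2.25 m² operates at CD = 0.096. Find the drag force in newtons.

D = 52 N

Convert speed: v = 72.4 km/h ÷ 3.6 = 20.11 m/s.
D = ½ρv²S·CD = ½ × 1.19 × 20.11² × 2.25 × 0.096 = 52 N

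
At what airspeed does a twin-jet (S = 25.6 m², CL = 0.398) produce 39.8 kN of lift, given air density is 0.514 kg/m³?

v = 123 m/s

L = ½ρv²S·CL ⇒ v = √(2L/(ρ·S·CL))
v = √(2 × 39800 / (0.514 × 25.6 × 0.398)) = √15200 = 123 m/s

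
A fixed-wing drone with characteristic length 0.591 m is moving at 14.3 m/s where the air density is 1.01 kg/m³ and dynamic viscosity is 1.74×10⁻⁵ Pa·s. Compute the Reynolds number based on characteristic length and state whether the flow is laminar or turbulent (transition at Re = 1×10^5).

Re = ρ·v·c/μ = 1.01 × 14.3 × 0.591 / (1.74×10⁻⁵) = 4.91×10^5
Since 4.91×10^5 > 1×10^5, the flow is turbulent.

Re = 4.91×10^5 (turbulent)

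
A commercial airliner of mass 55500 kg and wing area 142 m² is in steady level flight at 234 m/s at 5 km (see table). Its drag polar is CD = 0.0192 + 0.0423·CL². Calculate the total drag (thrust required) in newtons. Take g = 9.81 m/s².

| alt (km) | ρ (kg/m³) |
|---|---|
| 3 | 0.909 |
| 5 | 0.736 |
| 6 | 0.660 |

At 5 km, from the table: ρ = 0.736 kg/m³.
Weight W = mg = 55500 × 9.81 = 5.4446×10^5 N; in level flight L = W.
Dynamic pressure q = 0.5 × 0.736 × 234² = 20150 Pa.
CL = 2W/(ρv²S) = 2×5.4446×10^5/(0.736×234²×142) = 0.1903.
CD = 0.0192 + 0.0423 × 0.1903² = 0.02073.
D = q·S·CD = 20150 × 142 × 0.02073 = 59320 N

D = 59300 N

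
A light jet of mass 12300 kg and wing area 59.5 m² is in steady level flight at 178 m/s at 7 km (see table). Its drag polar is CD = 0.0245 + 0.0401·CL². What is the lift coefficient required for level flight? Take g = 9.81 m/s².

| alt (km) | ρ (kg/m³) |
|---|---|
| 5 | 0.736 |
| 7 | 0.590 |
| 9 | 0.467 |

CL = 0.217

At 7 km, from the table: ρ = 0.590 kg/m³.
Weight W = mg = 12300 × 9.81 = 1.2066×10^5 N; in level flight L = W.
Dynamic pressure q = 0.5 × 0.59 × 178² = 9347 Pa.
Required CL = L/(qS) = 1.2066×10^5/(9347·59.5) = 0.217.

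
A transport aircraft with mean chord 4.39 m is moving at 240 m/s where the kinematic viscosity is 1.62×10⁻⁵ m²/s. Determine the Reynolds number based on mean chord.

Re = 6.5×10^7

Re = v·c/ν = 240 × 4.39 / (1.62×10⁻⁵) = 6.5×10^7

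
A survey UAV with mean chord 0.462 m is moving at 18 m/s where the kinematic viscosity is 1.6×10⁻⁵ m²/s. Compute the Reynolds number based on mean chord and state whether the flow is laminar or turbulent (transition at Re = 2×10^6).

Re = 5.2×10^5 (laminar)

Re = v·c/ν = 18 × 0.462 / (1.6×10⁻⁵) = 5.2×10^5
Since 5.2×10^5 < 2×10^6, the flow is laminar.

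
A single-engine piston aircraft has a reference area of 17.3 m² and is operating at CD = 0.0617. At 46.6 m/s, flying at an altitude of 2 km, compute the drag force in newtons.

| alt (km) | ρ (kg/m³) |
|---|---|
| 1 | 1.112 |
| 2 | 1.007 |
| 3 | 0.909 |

D = 1170 N

At 2 km, from the table: ρ = 1.007 kg/m³.
D = ½ρv²S·CD = ½ × 1.007 × 46.6² × 17.3 × 0.0617 = 1170 N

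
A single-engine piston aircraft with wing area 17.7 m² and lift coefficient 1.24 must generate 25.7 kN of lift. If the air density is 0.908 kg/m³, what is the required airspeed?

L = ½ρv²S·CL ⇒ v = √(2L/(ρ·S·CL))
v = √(2 × 25700 / (0.908 × 17.7 × 1.24)) = √2579 = 50.8 m/s

v = 50.8 m/s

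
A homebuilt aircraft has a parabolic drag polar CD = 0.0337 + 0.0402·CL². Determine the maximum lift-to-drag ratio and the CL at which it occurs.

For CD = CD0 + K·CL², (L/D)max occurs at CL* = √(CD0/K) and equals 1/(2√(K·CD0)).
(L/D)max = 1/(2√(0.0402 × 0.0337)) = 1/(2 × 0.03681) = 13.6
CL* = √(0.0337/0.0402) = 0.916

(L/D)max = 13.6, at CL = 0.916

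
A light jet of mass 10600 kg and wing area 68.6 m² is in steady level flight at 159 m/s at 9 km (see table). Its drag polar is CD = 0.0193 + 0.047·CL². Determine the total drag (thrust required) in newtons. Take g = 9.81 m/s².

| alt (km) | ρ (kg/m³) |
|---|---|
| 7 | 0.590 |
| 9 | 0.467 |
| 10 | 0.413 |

D = 9070 N

At 9 km, from the table: ρ = 0.467 kg/m³.
Weight W = mg = 10600 × 9.81 = 1.0399×10^5 N; in level flight L = W.
Dynamic pressure q = 0.5 × 0.467 × 159² = 5903 Pa.
Required CL = L/(qS) = 1.0399×10^5/(5903·68.6) = 0.2568.
CD = 0.0193 + 0.047 × 0.2568² = 0.0224.
D = q·S·CD = 5903 × 68.6 × 0.0224 = 9071 N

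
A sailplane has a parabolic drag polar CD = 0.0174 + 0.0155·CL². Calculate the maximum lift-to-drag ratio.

For CD = CD0 + K·CL², (L/D)max occurs at CL* = √(CD0/K) and equals 1/(2√(K·CD0)).
(L/D)max = 1/(2√(0.0155 × 0.0174)) = 1/(2 × 0.01642) = 30.4

(L/D)max = 30.4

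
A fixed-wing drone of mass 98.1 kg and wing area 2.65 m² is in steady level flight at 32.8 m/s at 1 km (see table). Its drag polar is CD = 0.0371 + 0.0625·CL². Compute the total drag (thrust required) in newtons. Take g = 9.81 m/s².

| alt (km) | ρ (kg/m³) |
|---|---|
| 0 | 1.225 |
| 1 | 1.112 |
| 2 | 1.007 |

At 1 km, from the table: ρ = 1.112 kg/m³.
Weight W = mg = 98.1 × 9.81 = 962.36 N; in level flight L = W.
Dynamic pressure q = 0.5 × 1.112 × 32.8² = 598.2 Pa.
CL = 2W/(ρv²S) = 2×962.36/(1.112×32.8²×2.65) = 0.6071.
CD = 0.0371 + 0.0625 × 0.6071² = 0.06014.
D = q·S·CD = 598.2 × 2.65 × 0.06014 = 95.33 N

D = 95.3 N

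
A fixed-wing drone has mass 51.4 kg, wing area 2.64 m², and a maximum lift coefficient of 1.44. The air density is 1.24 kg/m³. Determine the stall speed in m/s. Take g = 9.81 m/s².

V_stall = 14.6 m/s

Weight W = mg = 51.4 × 9.81 = 504.2 N.
V_stall = √(2W/(ρ·S·CL,max)) = √(2 × 504.2 / (1.24 × 2.64 × 1.44))
V_stall = √213.9 = 14.6 m/s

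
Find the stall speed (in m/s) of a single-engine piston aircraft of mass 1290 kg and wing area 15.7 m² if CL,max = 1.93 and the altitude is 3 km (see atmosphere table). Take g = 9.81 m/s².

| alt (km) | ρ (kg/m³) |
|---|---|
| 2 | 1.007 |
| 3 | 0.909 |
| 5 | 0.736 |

V_stall = 30.3 m/s

At 3 km, from the table: ρ = 0.909 kg/m³.
Weight W = mg = 1290 × 9.81 = 12650 N.
From L = ½ρV²S·CL,max = W: V_stall = √(2W/(ρSCL,max)) = √(2·12650/(0.909·15.7·1.93))
V_stall = √918.9 = 30.3 m/s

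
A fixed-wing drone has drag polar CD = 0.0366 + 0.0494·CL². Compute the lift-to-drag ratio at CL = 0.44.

CD = 0.0366 + 0.0494 × 0.44² = 0.04616
L/D = CL/CD = 0.44 / 0.04616 = 9.53

L/D = 9.53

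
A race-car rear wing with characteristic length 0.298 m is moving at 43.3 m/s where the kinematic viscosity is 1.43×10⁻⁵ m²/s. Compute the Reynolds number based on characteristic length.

Re = 9.02×10^5

Re = v·c/ν = 43.3 × 0.298 / (1.43×10⁻⁵) = 9.02×10^5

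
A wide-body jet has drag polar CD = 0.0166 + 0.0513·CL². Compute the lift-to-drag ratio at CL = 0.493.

L/D = 17

CD = 0.0166 + 0.0513 × 0.493² = 0.02907
L/D = CL/CD = 0.493 / 0.02907 = 17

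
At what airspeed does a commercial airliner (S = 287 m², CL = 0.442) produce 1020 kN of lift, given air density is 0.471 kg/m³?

L = ½ρv²S·CL ⇒ v = √(2L/(ρ·S·CL))
v = √(2 × 1.02×10^6 / (0.471 × 287 × 0.442)) = √34140 = 185 m/s

v = 185 m/s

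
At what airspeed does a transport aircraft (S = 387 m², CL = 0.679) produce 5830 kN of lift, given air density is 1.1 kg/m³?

L = ½ρv²S·CL ⇒ v = √(2L/(ρ·S·CL))
v = √(2 × 5.83×10^6 / (1.1 × 387 × 0.679)) = √40340 = 201 m/s

v = 201 m/s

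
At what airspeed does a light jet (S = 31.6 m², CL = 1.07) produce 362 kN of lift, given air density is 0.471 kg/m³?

L = ½ρv²S·CL ⇒ v = √(2L/(ρ·S·CL))
v = √(2 × 3.62×10^5 / (0.471 × 31.6 × 1.07)) = √45460 = 213 m/s

v = 213 m/s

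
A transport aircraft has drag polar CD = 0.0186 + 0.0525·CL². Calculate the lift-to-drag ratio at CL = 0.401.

CD = 0.0186 + 0.0525 × 0.401² = 0.02704
L/D = CL/CD = 0.401 / 0.02704 = 14.8

L/D = 14.8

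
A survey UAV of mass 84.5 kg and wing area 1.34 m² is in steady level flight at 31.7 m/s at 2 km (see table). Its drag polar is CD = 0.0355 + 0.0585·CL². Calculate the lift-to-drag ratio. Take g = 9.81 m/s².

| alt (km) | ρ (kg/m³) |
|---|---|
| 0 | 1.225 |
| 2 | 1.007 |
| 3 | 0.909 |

L/D = 9.94

At 2 km, from the table: ρ = 1.007 kg/m³.
Level flight ⇒ L = W = m·g = 84.5 × 9.81 = 828.95 N.
Dynamic pressure q = 0.5 × 1.007 × 31.7² = 506 Pa.
CL = W/(q·S) = 828.95 / (506 × 1.34) = 1.223.
CD = 0.0355 + 0.0585 × 1.223² = 0.123.
L/D = CL/CD = 1.223 / 0.123 = 9.94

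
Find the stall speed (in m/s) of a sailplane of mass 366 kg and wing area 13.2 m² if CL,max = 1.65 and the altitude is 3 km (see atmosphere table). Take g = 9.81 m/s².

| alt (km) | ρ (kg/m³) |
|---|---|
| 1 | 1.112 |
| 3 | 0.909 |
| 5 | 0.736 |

V_stall = 19 m/s

At 3 km, from the table: ρ = 0.909 kg/m³.
At stall, lift equals weight: L = W = m·g = 366 × 9.81 = 3590 N.
V_stall = √(2W/(ρ·S·CL,max)) = √(2 × 3590 / (0.909 × 13.2 × 1.65))
V_stall = √362.7 = 19 m/s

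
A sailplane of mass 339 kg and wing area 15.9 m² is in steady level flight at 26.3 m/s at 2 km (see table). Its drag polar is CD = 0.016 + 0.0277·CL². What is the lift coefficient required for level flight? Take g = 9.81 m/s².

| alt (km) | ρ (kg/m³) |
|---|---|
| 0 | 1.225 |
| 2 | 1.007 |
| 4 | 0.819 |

CL = 0.601

At 2 km, from the table: ρ = 1.007 kg/m³.
Weight W = mg = 339 × 9.81 = 3325.6 N; in level flight L = W.
Dynamic pressure q = 0.5 × 1.007 × 26.3² = 348.3 Pa.
Required CL = L/(qS) = 3325.6/(348.3·15.9) = 0.6006.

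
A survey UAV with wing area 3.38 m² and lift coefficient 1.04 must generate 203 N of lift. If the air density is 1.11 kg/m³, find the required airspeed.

v = 10.2 m/s

L = ½ρv²S·CL ⇒ v = √(2L/(ρ·S·CL))
v = √(2 × 203 / (1.11 × 3.38 × 1.04)) = √104.1 = 10.2 m/s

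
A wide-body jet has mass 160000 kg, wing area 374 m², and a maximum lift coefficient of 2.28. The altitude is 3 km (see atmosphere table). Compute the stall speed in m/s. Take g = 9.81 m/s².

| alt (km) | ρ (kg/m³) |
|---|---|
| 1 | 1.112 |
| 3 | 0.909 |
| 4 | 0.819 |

V_stall = 63.6 m/s

At 3 km, from the table: ρ = 0.909 kg/m³.
At stall, lift equals weight: L = W = m·g = 160000 × 9.81 = 1.57×10^6 N.
From L = ½ρV²S·CL,max = W: V_stall = √(2W/(ρSCL,max)) = √(2·1.57×10^6/(0.909·374·2.28))
V_stall = √4050 = 63.6 m/s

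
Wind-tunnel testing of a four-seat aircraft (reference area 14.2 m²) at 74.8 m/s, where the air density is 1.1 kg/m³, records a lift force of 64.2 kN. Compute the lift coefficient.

From L = ½ρv²S·CL, rearranging gives CL = 2L/(ρv²S).
CL = 2 × 64200 / (1.1 × 74.8² × 14.2) = 1.47

CL = 1.47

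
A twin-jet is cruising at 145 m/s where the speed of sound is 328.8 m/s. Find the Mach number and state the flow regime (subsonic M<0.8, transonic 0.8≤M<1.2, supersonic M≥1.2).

M = 0.441 (subsonic)

M = v/a = 145 / 328.8 = 0.441
M = 0.441 → subsonic.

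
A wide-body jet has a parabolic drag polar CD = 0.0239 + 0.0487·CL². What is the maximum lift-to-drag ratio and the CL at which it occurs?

For CD = CD0 + K·CL², (L/D)max occurs at CL* = √(CD0/K) and equals 1/(2√(K·CD0)).
(L/D)max = 1/(2√(0.0487 × 0.0239)) = 1/(2 × 0.03412) = 14.7
CL* = √(0.0239/0.0487) = 0.701

(L/D)max = 14.7, at CL = 0.701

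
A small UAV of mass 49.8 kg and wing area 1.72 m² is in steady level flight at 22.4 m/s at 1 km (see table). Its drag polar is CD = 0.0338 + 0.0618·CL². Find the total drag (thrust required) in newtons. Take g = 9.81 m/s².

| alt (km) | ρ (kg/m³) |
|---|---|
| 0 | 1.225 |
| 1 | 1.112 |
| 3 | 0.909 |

At 1 km, from the table: ρ = 1.112 kg/m³.
In steady level flight, lift balances weight: W = mg = 49.8 × 9.81 = 488.54 N.
q = ½ρv² = ½ × 1.112 × 22.4² = 279 Pa.
CL = W/(q·S) = 488.54 / (279 × 1.72) = 1.018.
CD = 0.0338 + 0.0618 × 1.018² = 0.09786.
D = q·S·CD = 279 × 1.72 × 0.09786 = 46.96 N

D = 47 N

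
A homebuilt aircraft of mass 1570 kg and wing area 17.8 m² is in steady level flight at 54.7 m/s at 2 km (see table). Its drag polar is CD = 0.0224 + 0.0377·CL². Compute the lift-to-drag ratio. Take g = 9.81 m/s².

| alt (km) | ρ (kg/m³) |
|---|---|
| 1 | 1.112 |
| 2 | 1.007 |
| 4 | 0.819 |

L/D = 16.5

At 2 km, from the table: ρ = 1.007 kg/m³.
Weight W = mg = 1570 × 9.81 = 15402 N; in level flight L = W.
Dynamic pressure q = 0.5 × 1.007 × 54.7² = 1507 Pa.
Required CL = L/(qS) = 15402/(1507·17.8) = 0.5743.
CD = 0.0224 + 0.0377 × 0.5743² = 0.03484.
L/D = CL/CD = 0.5743 / 0.03484 = 16.5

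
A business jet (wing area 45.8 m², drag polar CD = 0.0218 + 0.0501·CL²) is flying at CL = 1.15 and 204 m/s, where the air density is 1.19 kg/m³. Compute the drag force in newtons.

D = 99900 N

CD = 0.0218 + 0.0501 × 1.15² = 0.08806
D = ½ρv²S·CD = ½ × 1.19 × 204² × 45.8 × 0.08806 = 99900 N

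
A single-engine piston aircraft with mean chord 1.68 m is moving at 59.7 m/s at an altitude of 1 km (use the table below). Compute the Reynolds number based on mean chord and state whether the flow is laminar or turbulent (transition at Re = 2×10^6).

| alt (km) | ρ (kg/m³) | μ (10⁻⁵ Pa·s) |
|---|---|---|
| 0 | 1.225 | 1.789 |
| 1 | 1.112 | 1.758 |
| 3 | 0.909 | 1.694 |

At 1 km, from the table: ρ = 1.112 kg/m³, μ = 1.758×10⁻⁵ Pa·s.
Re = ρ·v·c/μ = 1.112 × 59.7 × 1.68 / (1.758×10⁻⁵) = 6.34×10^6
Since 6.34×10^6 > 2×10^6, the flow is turbulent.

Re = 6.34×10^6 (turbulent)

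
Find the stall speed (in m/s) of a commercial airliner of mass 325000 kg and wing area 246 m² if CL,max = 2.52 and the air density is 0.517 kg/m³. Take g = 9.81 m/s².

V_stall = 141 m/s

Weight W = mg = 325000 × 9.81 = 3.188×10^6 N.
From L = ½ρV²S·CL,max = W: V_stall = √(2W/(ρSCL,max)) = √(2·3.188×10^6/(0.517·246·2.52))
V_stall = √19900 = 141 m/s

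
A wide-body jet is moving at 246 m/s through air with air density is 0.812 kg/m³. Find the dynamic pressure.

q = ½ρv² = ½ × 0.812 × 246² = 24600 Pa

q = 24600 Pa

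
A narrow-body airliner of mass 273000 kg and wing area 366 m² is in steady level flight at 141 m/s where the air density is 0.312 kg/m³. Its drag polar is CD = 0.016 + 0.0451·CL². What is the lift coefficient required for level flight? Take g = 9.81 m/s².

CL = 2.36

In steady level flight, lift balances weight: W = mg = 273000 × 9.81 = 2.6781×10^6 N.
q = ½ρv² = ½ × 0.312 × 141² = 3101 Pa.
CL = 2W/(ρv²S) = 2×2.6781×10^6/(0.312×141²×366) = 2.359.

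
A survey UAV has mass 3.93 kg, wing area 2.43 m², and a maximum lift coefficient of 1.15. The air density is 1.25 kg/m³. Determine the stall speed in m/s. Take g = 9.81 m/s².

Weight W = mg = 3.93 × 9.81 = 38.55 N.
V_stall = √(2W/(ρ·S·CL,max)) = √(2 × 38.55 / (1.25 × 2.43 × 1.15))
V_stall = √22.07 = 4.7 m/s

V_stall = 4.7 m/s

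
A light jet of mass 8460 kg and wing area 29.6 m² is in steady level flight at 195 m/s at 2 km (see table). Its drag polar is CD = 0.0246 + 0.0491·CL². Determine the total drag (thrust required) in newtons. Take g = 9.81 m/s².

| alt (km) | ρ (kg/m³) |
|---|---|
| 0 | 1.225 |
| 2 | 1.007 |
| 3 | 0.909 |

D = 14500 N

At 2 km, from the table: ρ = 1.007 kg/m³.
Level flight ⇒ L = W = m·g = 8460 × 9.81 = 82993 N.
Dynamic pressure q = 0.5 × 1.007 × 195² = 19150 Pa.
CL = 2W/(ρv²S) = 2×82993/(1.007×195²×29.6) = 0.1464.
CD = 0.0246 + 0.0491 × 0.1464² = 0.02565.
D = q·S·CD = 19150 × 29.6 × 0.02565 = 14540 N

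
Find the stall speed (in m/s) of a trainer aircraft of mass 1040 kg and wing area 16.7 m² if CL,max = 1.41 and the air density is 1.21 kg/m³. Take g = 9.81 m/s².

Weight W = mg = 1040 × 9.81 = 10200 N.
From L = ½ρV²S·CL,max = W: V_stall = √(2W/(ρSCL,max)) = √(2·10200/(1.21·16.7·1.41))
V_stall = √716.2 = 26.8 m/s

V_stall = 26.8 m/s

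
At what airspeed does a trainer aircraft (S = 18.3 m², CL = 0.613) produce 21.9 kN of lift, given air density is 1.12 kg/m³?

v = 59 m/s

L = ½ρv²S·CL ⇒ v = √(2L/(ρ·S·CL))
v = √(2 × 21900 / (1.12 × 18.3 × 0.613)) = √3486 = 59 m/s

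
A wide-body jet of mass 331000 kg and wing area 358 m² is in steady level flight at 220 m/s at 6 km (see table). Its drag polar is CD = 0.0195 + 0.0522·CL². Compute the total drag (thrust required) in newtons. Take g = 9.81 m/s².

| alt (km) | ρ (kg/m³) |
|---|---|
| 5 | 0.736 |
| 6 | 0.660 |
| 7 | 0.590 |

D = 2.08×10^5 N

At 6 km, from the table: ρ = 0.660 kg/m³.
In steady level flight, lift balances weight: W = mg = 331000 × 9.81 = 3.2471×10^6 N.
Dynamic pressure q = 0.5 × 0.66 × 220² = 15970 Pa.
CL = W/(q·S) = 3.2471×10^6 / (15970 × 358) = 0.5679.
CD = 0.0195 + 0.0522 × 0.5679² = 0.03633.
D = q·S·CD = 15970 × 358 × 0.03633 = 2.078×10^5 N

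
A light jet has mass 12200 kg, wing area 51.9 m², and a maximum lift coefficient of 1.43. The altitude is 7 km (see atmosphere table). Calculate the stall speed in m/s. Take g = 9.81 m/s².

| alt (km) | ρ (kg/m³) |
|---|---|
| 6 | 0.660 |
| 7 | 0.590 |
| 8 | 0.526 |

At 7 km, from the table: ρ = 0.590 kg/m³.
At stall, lift equals weight: L = W = m·g = 12200 × 9.81 = 1.197×10^5 N.
From L = ½ρV²S·CL,max = W: V_stall = √(2W/(ρSCL,max)) = √(2·1.197×10^5/(0.59·51.9·1.43))
V_stall = √5466 = 73.9 m/s

V_stall = 73.9 m/s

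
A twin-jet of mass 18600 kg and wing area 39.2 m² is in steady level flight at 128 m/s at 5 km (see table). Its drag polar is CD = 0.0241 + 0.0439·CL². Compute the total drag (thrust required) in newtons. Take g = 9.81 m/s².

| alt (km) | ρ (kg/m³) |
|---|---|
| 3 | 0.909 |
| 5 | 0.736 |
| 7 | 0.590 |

At 5 km, from the table: ρ = 0.736 kg/m³.
Level flight ⇒ L = W = m·g = 18600 × 9.81 = 1.8247×10^5 N.
q = ½ρv² = ½ × 0.736 × 128² = 6029 Pa.
CL = W/(q·S) = 1.8247×10^5 / (6029 × 39.2) = 0.772.
CD = 0.0241 + 0.0439 × 0.772² = 0.05027.
D = q·S·CD = 6029 × 39.2 × 0.05027 = 11880 N

D = 11900 N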